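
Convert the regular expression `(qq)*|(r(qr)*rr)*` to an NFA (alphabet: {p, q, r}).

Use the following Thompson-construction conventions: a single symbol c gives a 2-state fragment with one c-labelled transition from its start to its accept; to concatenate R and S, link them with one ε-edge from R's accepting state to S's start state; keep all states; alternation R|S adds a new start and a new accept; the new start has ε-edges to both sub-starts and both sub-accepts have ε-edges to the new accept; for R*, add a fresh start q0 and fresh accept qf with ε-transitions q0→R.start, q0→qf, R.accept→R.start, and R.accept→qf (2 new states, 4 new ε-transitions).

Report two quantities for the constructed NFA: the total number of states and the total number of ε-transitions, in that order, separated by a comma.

22, 21

Per subexpression:
Each of the 7 symbol leaves contributes 2 states and 0 ε-transitions.
  qq = 4 states, 1 ε-transition
  (qq)* = 6 states, 5 ε-transitions
  qr = 4 states, 1 ε-transition
  (qr)* = 6 states, 5 ε-transitions
  r(qr)*rr = 12 states, 8 ε-transitions
  (r(qr)*rr)* = 14 states, 12 ε-transitions
  (qq)*|(r(qr)*rr)* = 22 states, 21 ε-transitions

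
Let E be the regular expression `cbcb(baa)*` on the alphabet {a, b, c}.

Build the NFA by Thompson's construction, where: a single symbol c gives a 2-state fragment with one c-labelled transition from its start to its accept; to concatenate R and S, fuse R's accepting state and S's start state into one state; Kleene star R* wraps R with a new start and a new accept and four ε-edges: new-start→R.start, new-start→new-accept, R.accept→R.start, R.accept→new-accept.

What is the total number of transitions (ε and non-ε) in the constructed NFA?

11

Building bottom-up:
Each of the 7 symbol leaves contributes 1 transition (1 symbol, 0 ε).
  baa → 3 transitions (3 symbol, 0 ε)
  (baa)* → 7 transitions (3 symbol, 4 ε)
  cbcb(baa)* → 11 transitions (7 symbol, 4 ε)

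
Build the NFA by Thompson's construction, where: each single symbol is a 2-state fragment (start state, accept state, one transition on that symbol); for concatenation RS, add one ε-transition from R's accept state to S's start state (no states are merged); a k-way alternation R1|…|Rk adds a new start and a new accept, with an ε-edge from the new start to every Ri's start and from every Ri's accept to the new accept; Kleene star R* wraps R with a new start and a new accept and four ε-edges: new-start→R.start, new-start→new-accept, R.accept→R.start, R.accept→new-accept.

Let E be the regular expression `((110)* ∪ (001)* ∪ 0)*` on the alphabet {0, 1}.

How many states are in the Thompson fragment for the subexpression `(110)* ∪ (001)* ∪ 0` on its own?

Fragment for `(110)* ∪ (001)* ∪ 0`:
Each of the 7 symbol leaves contributes a 2-state fragment.
  110 : 6 states
  (110)* : 8 states
  001 : 6 states
  (001)* : 8 states
  (110)* ∪ (001)* ∪ 0 : 20 states

20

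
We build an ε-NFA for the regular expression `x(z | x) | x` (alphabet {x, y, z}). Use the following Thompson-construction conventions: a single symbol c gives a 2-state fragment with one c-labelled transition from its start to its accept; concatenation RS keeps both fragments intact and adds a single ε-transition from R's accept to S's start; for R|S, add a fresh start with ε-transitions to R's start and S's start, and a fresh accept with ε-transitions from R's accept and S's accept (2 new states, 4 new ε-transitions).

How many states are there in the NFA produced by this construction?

Per subexpression:
Each of the 4 symbol leaves contributes a 2-state fragment.
  z | x — 6 states
  x(z | x) — 8 states
  x(z | x) | x — 12 states

12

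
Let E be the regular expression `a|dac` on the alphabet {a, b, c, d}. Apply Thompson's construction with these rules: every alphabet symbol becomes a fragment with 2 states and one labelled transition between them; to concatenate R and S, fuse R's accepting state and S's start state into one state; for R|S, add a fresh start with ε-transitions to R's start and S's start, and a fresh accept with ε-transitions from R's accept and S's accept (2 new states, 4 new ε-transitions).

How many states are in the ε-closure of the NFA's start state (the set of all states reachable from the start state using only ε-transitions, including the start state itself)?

3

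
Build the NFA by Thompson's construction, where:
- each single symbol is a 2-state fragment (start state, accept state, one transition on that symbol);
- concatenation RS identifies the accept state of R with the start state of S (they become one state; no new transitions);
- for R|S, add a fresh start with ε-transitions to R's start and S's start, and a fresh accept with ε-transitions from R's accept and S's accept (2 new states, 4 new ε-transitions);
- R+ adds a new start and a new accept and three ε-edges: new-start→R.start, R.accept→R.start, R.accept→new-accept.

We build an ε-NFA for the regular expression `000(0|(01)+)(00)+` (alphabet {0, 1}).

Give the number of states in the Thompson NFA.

16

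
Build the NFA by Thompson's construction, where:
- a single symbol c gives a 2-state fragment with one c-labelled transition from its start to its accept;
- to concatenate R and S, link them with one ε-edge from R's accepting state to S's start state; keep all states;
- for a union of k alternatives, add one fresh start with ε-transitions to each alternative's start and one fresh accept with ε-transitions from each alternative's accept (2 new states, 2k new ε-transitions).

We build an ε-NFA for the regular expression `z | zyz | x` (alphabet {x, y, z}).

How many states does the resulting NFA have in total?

12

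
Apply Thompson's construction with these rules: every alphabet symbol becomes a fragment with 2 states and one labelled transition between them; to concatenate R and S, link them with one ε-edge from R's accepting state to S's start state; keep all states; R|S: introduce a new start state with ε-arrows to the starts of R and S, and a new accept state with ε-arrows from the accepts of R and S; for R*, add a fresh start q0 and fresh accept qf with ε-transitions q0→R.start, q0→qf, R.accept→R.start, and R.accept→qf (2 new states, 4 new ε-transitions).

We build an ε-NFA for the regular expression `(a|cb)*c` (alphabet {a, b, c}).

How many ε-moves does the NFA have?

10

By structural recursion:
Each of the 4 symbol leaves contributes 0 ε-transitions.
  cb → 1 ε-transition
  a|cb → 5 ε-transitions
  (a|cb)* → 9 ε-transitions
  (a|cb)*c → 10 ε-transitions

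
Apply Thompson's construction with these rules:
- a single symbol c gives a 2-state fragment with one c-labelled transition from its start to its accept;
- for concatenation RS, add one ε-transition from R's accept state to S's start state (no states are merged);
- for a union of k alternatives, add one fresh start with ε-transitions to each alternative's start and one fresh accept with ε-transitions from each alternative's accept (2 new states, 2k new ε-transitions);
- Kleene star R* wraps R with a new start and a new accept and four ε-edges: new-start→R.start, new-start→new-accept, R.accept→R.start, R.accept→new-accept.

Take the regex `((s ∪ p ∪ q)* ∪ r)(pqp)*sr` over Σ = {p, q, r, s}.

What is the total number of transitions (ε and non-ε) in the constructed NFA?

32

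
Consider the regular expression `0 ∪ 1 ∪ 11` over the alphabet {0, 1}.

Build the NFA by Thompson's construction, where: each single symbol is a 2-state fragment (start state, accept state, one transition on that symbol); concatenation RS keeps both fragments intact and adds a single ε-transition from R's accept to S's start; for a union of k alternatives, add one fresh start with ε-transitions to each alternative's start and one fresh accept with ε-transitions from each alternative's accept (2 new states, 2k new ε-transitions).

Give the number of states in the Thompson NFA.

10

Per subexpression:
Each of the 4 symbol leaves contributes a 2-state fragment.
  11 = 4 states
  0 ∪ 1 ∪ 11 = 10 states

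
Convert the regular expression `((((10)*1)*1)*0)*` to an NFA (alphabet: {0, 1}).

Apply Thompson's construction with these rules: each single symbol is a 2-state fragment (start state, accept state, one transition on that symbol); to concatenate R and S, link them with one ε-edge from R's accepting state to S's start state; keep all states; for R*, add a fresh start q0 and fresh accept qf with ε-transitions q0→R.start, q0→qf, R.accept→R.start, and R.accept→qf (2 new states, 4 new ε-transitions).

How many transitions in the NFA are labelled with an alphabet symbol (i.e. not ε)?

5

Bottom-up over the parse tree:
Each of the 5 symbol leaves contributes exactly 1 symbol transition.
  10 → 2 symbol transitions
  (10)* → 2 symbol transitions
  (10)*1 → 3 symbol transitions
  ((10)*1)* → 3 symbol transitions
  ((10)*1)*1 → 4 symbol transitions
  (((10)*1)*1)* → 4 symbol transitions
  (((10)*1)*1)*0 → 5 symbol transitions
  ((((10)*1)*1)*0)* → 5 symbol transitions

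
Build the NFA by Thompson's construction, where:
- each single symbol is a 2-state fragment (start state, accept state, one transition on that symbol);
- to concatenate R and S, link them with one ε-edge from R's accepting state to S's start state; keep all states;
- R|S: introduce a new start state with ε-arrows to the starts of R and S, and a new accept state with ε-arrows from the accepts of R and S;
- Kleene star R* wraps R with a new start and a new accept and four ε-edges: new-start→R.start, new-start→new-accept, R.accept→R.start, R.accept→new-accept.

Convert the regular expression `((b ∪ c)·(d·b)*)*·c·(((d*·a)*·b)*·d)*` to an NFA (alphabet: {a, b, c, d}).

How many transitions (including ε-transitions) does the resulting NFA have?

Recursing over subexpressions:
Each of the 9 symbol leaves contributes 1 transition (1 symbol, 0 ε).
  b ∪ c → 6 transitions (2 symbol, 4 ε)
  d·b → 3 transitions (2 symbol, 1 ε)
  (d·b)* → 7 transitions (2 symbol, 5 ε)
  (b ∪ c)·(d·b)* → 14 transitions (4 symbol, 10 ε)
  ((b ∪ c)·(d·b)*)* → 18 transitions (4 symbol, 14 ε)
  d* → 5 transitions (1 symbol, 4 ε)
  d*·a → 7 transitions (2 symbol, 5 ε)
  (d*·a)* → 11 transitions (2 symbol, 9 ε)
  (d*·a)*·b → 13 transitions (3 symbol, 10 ε)
  ((d*·a)*·b)* → 17 transitions (3 symbol, 14 ε)
  ((d*·a)*·b)*·d → 19 transitions (4 symbol, 15 ε)
  (((d*·a)*·b)*·d)* → 23 transitions (4 symbol, 19 ε)
  ((b ∪ c)·(d·b)*)*·c·(((d*·a)*·b)*·d)* → 44 transitions (9 symbol, 35 ε)

44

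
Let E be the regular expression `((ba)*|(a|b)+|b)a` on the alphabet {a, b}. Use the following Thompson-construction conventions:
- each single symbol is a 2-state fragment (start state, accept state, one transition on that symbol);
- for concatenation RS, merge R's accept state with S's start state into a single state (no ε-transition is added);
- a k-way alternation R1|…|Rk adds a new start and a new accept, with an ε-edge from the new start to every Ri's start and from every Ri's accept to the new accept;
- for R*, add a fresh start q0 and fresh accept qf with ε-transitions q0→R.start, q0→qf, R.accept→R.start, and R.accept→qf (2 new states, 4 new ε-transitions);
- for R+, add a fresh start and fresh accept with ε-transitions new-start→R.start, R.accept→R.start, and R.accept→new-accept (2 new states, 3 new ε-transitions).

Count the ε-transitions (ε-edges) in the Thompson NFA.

17

Recursing over subexpressions:
Each of the 6 symbol leaves contributes 0 ε-transitions.
  ba : 0 ε-transitions
  (ba)* : 4 ε-transitions
  a|b : 4 ε-transitions
  (a|b)+ : 7 ε-transitions
  (ba)*|(a|b)+|b : 17 ε-transitions
  ((ba)*|(a|b)+|b)a : 17 ε-transitions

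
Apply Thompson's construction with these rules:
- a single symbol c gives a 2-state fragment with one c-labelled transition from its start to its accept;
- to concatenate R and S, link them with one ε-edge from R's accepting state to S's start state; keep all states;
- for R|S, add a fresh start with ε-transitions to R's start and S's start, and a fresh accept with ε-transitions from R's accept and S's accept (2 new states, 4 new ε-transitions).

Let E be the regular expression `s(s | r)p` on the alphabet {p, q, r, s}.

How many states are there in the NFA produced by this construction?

10

Bottom-up over the parse tree:
Each of the 4 symbol leaves contributes a 2-state fragment.
  s | r = 6 states
  s(s | r)p = 10 states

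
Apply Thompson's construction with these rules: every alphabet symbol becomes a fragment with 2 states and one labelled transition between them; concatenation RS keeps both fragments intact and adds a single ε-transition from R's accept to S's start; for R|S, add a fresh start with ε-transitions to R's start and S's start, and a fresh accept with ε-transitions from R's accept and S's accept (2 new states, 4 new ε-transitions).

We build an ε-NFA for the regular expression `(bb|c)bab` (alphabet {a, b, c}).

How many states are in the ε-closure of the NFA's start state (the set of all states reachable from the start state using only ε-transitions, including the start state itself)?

3

Work bottom-up. For each fragment F, track |ε-closure(F.start)| and whether F's accept lies in that closure (i.e. whether F accepts ε). A single-symbol fragment has closure size 1 and does not accept ε.
  bb — |closure| equals the left operand's closure size = 1 (its accept is not ε-reachable, so the closure stops there)
  bb|c — new start ε-reaches every alternative's start; none of them accept ε, so the new accept is not reached: |closure| = 1 + 1 + 1 = 3
  (bb|c)bab — |closure| equals the left operand's closure size = 3 (its accept is not ε-reachable, so the closure stops there)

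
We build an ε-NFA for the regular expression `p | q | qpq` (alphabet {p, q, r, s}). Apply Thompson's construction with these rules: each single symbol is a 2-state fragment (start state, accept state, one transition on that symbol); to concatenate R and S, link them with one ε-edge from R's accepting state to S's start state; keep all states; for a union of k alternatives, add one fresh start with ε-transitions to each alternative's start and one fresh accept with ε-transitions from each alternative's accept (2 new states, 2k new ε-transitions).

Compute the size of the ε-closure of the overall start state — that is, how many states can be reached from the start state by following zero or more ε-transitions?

4

Compute the ε-closure size of each fragment's start state recursively; a symbol fragment's start has no outgoing ε-edge, so its closure is just itself (size 1).
  qpq → |ε-closure| equals the left operand's closure size = 1 (its accept is not ε-reachable, so the closure stops there)
  p | q | qpq → |ε-closure| = 1 + 1 + 1 + 1 = 4 (the new accept is not ε-reachable since no branch accepts ε)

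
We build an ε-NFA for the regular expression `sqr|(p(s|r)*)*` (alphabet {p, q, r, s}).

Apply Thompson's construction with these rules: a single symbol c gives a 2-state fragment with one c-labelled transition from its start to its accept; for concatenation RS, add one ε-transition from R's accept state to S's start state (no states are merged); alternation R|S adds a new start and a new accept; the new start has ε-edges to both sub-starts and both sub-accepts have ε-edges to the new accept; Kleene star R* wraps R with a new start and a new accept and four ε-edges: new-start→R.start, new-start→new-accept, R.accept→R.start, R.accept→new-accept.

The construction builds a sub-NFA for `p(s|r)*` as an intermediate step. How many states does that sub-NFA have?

10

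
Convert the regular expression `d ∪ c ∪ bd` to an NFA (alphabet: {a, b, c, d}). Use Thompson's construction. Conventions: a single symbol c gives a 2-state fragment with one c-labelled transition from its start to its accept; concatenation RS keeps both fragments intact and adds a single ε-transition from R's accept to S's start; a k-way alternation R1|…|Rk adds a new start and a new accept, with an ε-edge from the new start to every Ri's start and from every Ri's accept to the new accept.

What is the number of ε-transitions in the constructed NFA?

Recursing over subexpressions:
Each of the 4 symbol leaves contributes 0 ε-transitions.
  bd — 1 ε-transition
  d ∪ c ∪ bd — 7 ε-transitions

7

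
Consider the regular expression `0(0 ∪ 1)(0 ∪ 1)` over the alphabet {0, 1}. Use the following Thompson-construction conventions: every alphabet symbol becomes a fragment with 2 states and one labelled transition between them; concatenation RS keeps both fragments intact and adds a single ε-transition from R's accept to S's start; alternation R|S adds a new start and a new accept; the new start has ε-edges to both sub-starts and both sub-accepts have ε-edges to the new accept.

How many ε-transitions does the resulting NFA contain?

Recursing over subexpressions:
Each of the 5 symbol leaves contributes 0 ε-transitions.
  0 ∪ 1 : 4 ε-transitions
  0 ∪ 1 : 4 ε-transitions
  0(0 ∪ 1)(0 ∪ 1) : 10 ε-transitions

10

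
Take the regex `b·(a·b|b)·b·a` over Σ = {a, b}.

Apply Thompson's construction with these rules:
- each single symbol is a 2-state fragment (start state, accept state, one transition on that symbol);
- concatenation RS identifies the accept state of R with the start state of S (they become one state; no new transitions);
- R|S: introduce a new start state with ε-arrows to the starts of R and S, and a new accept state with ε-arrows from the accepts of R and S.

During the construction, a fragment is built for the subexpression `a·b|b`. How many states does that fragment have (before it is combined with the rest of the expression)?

7

Fragment for `a·b|b`:
Each of the 3 symbol leaves contributes a 2-state fragment.
  a·b → 3 states
  a·b|b → 7 states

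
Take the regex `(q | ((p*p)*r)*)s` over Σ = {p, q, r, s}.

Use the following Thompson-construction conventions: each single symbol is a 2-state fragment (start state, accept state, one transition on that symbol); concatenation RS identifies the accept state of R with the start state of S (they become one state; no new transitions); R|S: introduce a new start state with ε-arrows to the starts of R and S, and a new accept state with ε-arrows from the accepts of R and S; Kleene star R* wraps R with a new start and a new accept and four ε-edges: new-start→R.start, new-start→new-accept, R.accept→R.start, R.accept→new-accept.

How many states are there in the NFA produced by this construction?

By structural recursion:
Each of the 5 symbol leaves contributes a 2-state fragment.
  p* = 4 states
  p*p = 5 states
  (p*p)* = 7 states
  (p*p)*r = 8 states
  ((p*p)*r)* = 10 states
  q | ((p*p)*r)* = 14 states
  (q | ((p*p)*r)*)s = 15 states

15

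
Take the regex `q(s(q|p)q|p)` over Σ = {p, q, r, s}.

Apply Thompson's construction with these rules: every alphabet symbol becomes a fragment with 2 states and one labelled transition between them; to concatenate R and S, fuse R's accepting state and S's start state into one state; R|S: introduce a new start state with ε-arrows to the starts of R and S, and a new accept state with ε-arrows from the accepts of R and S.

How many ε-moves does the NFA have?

8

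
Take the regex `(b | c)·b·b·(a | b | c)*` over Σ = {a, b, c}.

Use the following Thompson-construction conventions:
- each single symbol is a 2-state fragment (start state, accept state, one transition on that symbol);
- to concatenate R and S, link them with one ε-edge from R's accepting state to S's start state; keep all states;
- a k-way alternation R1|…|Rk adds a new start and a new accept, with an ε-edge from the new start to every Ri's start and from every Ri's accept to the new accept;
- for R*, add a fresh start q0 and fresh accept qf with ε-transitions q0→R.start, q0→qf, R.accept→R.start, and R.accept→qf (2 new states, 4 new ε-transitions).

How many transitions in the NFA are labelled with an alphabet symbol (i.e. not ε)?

Per subexpression:
Each of the 7 symbol leaves contributes exactly 1 symbol transition.
  b | c → 2 symbol transitions
  a | b | c → 3 symbol transitions
  (a | b | c)* → 3 symbol transitions
  (b | c)·b·b·(a | b | c)* → 7 symbol transitions

7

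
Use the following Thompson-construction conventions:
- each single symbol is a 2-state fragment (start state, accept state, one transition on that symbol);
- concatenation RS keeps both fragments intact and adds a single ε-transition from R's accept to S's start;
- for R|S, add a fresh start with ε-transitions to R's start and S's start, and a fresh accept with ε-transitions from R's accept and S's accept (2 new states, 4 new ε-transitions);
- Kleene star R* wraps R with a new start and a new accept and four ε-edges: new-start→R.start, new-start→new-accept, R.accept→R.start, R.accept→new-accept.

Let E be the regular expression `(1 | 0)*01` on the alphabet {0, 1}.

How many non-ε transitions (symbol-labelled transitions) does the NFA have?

4

Building bottom-up:
Each of the 4 symbol leaves contributes exactly 1 symbol transition.
  1 | 0 = 2 symbol transitions
  (1 | 0)* = 2 symbol transitions
  (1 | 0)*01 = 4 symbol transitions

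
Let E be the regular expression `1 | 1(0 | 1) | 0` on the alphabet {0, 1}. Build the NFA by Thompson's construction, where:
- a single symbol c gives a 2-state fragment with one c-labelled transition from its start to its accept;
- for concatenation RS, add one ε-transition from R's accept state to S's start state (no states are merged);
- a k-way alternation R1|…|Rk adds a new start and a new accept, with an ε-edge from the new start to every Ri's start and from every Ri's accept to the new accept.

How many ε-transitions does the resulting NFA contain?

Building bottom-up:
Each of the 5 symbol leaves contributes 0 ε-transitions.
  0 | 1 : 4 ε-transitions
  1(0 | 1) : 5 ε-transitions
  1 | 1(0 | 1) | 0 : 11 ε-transitions

11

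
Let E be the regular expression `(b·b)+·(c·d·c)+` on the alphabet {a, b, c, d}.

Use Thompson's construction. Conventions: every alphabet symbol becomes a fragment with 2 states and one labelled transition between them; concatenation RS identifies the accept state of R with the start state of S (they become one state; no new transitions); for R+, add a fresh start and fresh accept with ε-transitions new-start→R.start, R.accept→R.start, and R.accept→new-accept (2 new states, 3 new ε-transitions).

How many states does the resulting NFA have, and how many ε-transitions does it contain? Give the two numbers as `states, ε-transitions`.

10, 6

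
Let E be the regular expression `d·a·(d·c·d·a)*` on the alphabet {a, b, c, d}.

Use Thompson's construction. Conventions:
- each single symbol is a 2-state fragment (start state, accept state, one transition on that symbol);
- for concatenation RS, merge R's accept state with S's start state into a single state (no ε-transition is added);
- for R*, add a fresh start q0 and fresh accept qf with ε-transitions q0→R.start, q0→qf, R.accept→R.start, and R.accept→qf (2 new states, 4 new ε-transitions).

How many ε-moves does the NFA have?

Per subexpression:
Each of the 6 symbol leaves contributes 0 ε-transitions.
  d·c·d·a — 0 ε-transitions
  (d·c·d·a)* — 4 ε-transitions
  d·a·(d·c·d·a)* — 4 ε-transitions

4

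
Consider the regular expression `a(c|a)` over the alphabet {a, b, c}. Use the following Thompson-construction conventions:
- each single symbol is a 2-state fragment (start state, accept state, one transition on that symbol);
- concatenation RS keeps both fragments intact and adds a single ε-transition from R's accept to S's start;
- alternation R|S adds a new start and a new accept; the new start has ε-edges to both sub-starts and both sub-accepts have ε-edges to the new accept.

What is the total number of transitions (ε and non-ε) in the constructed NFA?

8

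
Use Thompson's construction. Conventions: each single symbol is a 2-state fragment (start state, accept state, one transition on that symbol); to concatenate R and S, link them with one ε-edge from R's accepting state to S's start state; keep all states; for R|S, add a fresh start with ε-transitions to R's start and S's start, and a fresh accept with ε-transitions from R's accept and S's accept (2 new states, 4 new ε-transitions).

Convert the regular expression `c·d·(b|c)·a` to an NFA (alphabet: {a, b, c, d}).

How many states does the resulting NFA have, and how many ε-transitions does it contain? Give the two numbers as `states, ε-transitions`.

Per subexpression:
Each of the 5 symbol leaves contributes 2 states and 0 ε-transitions.
  b|c — 6 states, 4 ε-transitions
  c·d·(b|c)·a — 12 states, 7 ε-transitions

12, 7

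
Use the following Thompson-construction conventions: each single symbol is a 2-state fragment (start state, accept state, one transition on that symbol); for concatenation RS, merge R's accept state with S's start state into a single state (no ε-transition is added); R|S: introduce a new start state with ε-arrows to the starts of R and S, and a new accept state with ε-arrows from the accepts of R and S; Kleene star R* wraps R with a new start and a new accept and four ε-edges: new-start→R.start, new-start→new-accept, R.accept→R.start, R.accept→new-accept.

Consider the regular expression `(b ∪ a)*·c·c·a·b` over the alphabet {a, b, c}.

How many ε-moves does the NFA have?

8

By structural recursion:
Each of the 6 symbol leaves contributes 0 ε-transitions.
  b ∪ a : 4 ε-transitions
  (b ∪ a)* : 8 ε-transitions
  (b ∪ a)*·c·c·a·b : 8 ε-transitions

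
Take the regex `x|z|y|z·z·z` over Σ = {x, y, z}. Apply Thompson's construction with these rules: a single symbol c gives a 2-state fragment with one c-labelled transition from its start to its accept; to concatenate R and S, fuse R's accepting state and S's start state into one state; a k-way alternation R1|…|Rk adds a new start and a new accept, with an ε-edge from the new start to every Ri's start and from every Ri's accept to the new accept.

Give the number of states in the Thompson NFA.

By structural recursion:
Each of the 6 symbol leaves contributes a 2-state fragment.
  z·z·z → 4 states
  x|z|y|z·z·z → 12 states

12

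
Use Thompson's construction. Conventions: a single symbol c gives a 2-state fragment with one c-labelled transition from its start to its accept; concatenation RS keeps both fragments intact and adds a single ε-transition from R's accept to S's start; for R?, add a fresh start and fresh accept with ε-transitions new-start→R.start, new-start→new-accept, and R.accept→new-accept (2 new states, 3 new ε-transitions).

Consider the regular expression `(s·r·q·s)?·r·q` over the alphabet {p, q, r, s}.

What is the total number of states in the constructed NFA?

14

Per subexpression:
Each of the 6 symbol leaves contributes a 2-state fragment.
  s·r·q·s : 8 states
  (s·r·q·s)? : 10 states
  (s·r·q·s)?·r·q : 14 states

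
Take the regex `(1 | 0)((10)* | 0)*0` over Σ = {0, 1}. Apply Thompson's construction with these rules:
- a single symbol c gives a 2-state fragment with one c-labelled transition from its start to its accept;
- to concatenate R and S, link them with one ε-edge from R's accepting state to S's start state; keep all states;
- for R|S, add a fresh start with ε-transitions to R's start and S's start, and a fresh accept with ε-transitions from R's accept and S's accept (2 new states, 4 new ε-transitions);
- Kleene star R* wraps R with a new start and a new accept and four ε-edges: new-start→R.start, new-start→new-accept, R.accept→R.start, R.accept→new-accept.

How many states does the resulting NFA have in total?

20

Bottom-up over the parse tree:
Each of the 6 symbol leaves contributes a 2-state fragment.
  1 | 0 → 6 states
  10 → 4 states
  (10)* → 6 states
  (10)* | 0 → 10 states
  ((10)* | 0)* → 12 states
  (1 | 0)((10)* | 0)*0 → 20 states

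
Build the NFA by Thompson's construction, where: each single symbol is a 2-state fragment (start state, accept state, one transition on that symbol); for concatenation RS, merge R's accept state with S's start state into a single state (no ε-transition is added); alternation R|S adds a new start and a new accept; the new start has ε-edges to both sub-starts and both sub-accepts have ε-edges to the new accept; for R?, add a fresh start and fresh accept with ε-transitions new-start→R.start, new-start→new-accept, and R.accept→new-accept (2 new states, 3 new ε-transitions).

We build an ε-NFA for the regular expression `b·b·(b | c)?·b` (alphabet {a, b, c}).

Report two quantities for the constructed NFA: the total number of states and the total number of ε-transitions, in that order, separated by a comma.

Bottom-up over the parse tree:
Each of the 5 symbol leaves contributes 2 states and 0 ε-transitions.
  b | c — 6 states, 4 ε-transitions
  (b | c)? — 8 states, 7 ε-transitions
  b·b·(b | c)?·b — 11 states, 7 ε-transitions

11, 7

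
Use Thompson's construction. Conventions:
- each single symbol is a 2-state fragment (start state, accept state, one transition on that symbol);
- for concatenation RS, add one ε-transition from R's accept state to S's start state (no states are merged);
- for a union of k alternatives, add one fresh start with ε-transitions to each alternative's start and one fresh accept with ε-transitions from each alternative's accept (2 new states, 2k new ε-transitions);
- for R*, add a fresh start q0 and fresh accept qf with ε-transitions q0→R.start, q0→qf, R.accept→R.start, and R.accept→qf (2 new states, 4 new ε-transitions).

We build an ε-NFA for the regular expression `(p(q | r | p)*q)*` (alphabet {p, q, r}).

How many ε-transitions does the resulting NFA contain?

16

Building bottom-up:
Each of the 5 symbol leaves contributes 0 ε-transitions.
  q | r | p — 6 ε-transitions
  (q | r | p)* — 10 ε-transitions
  p(q | r | p)*q — 12 ε-transitions
  (p(q | r | p)*q)* — 16 ε-transitions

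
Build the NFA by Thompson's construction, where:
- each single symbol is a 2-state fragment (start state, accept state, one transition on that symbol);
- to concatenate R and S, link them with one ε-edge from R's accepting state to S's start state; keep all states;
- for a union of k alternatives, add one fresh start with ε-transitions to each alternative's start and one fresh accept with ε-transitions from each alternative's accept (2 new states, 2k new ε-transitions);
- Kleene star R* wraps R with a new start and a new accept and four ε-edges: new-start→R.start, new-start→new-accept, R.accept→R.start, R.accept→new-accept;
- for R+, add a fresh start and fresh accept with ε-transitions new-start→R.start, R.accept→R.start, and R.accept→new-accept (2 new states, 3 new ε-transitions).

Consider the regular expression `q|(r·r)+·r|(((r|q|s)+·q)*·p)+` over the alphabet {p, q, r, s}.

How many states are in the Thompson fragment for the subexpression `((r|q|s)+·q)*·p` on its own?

16

Fragment for `((r|q|s)+·q)*·p`:
Each of the 5 symbol leaves contributes a 2-state fragment.
  r|q|s : 8 states
  (r|q|s)+ : 10 states
  (r|q|s)+·q : 12 states
  ((r|q|s)+·q)* : 14 states
  ((r|q|s)+·q)*·p : 16 states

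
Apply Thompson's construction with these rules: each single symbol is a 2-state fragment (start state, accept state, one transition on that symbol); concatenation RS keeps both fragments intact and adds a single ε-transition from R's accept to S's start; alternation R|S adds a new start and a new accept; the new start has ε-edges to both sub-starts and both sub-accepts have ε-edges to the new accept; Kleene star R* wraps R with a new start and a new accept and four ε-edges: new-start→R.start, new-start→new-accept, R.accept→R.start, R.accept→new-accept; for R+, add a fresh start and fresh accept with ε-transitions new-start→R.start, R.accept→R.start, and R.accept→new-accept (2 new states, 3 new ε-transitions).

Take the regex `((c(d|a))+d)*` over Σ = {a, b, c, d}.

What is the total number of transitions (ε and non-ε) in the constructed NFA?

17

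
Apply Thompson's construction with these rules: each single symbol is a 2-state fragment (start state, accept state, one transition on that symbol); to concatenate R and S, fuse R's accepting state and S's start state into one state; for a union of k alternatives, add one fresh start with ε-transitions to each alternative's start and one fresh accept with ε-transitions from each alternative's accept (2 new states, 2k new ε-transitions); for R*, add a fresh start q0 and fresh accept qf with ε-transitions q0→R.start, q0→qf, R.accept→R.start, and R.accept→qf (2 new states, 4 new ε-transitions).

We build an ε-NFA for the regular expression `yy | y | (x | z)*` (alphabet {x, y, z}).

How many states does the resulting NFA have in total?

Bottom-up over the parse tree:
Each of the 5 symbol leaves contributes a 2-state fragment.
  yy = 3 states
  x | z = 6 states
  (x | z)* = 8 states
  yy | y | (x | z)* = 15 states

15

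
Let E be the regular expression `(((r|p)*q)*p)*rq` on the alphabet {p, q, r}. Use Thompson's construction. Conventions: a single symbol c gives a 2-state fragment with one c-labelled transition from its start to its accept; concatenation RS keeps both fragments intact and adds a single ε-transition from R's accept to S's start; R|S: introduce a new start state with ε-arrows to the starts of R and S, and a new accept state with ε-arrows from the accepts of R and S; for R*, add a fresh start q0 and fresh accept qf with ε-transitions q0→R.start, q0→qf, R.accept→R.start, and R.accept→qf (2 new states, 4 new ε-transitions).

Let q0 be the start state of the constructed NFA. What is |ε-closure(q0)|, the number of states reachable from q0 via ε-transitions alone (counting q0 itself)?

12

Let C(F) = |ε-closure(F.start)| within fragment F, and note whether F accepts ε. Symbol fragments have C = 1 and do not accept ε. Then:
  r|p — new start ε-reaches every alternative's start; none of them accept ε, so the new accept is not reached: |ε-closure| = 1 + 1 + 1 = 3
  (r|p)* — |ε-closure| = 1 (new start) + 3 (body) + 1 (new accept) = 5
  (r|p)*q — the left operand accepts ε, so the closure extends into the next operand (via the concat ε-link); |ε-closure| = 5 + 1 = 6
  ((r|p)*q)* — new start has ε-edges to the inner start and to the new accept, so |ε-closure| = 2 + 6 = 8
  ((r|p)*q)*p — |ε-closure| = 8 + 1 = 9 (closure spills across the concat boundary because the left factor accepts ε)
  (((r|p)*q)*p)* — the star's fresh start ε-reaches both the body's start and the fresh accept: |ε-closure| = 2 + 9 = 11
  (((r|p)*q)*p)*rq — |ε-closure| = 11 + 1 = 12 (closure spills across the concat boundary because the left factor accepts ε)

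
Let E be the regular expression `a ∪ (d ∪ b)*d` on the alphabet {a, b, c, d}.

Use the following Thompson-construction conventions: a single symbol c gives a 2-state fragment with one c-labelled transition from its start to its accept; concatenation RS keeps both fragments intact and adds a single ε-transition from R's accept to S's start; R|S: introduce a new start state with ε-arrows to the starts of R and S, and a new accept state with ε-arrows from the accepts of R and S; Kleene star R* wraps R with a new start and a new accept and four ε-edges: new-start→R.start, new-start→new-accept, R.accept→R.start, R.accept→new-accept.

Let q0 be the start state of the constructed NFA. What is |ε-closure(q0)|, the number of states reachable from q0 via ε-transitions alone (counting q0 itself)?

8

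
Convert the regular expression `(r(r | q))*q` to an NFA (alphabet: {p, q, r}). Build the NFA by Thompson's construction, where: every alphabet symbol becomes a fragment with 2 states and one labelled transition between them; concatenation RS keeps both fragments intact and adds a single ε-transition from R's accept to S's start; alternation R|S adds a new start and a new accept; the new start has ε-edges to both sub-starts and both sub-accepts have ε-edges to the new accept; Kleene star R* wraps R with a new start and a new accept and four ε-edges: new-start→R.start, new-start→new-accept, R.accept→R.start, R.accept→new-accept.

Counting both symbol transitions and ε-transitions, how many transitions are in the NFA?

Bottom-up over the parse tree:
Each of the 4 symbol leaves contributes 1 transition (1 symbol, 0 ε).
  r | q : 6 transitions (2 symbol, 4 ε)
  r(r | q) : 8 transitions (3 symbol, 5 ε)
  (r(r | q))* : 12 transitions (3 symbol, 9 ε)
  (r(r | q))*q : 14 transitions (4 symbol, 10 ε)

14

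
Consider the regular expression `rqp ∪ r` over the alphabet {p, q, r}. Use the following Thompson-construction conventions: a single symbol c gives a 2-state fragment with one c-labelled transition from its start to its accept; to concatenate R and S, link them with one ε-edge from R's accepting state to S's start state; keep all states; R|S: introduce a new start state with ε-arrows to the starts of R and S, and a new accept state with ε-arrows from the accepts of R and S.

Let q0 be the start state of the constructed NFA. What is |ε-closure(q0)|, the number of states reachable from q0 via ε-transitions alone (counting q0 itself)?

3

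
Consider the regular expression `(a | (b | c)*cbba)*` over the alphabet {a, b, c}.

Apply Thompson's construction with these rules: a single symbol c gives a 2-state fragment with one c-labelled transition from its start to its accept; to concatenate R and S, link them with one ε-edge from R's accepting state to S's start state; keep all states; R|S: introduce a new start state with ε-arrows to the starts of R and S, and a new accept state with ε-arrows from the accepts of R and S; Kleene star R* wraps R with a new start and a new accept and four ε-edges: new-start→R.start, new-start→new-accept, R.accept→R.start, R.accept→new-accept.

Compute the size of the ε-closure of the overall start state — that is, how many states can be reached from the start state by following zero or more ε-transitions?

Work bottom-up. For each fragment F, track |ε-closure(F.start)| and whether F's accept lies in that closure (i.e. whether F accepts ε). A single-symbol fragment has closure size 1 and does not accept ε.
  b | c — new start ε-reaches every alternative's start; none of them accept ε, so the new accept is not reached: |ε-closure| = 1 + 1 + 1 = 3
  (b | c)* — |ε-closure| = 1 (new start) + 3 (body) + 1 (new accept) = 5
  (b | c)*cbba — the left operand accepts ε, so the closure extends into the next operand (via the concat ε-link); |ε-closure| = 5 + 1 = 6
  a | (b | c)*cbba — |ε-closure| = 1 + 1 + 6 = 8 (the new accept is not ε-reachable since no branch accepts ε)
  (a | (b | c)*cbba)* — |ε-closure| = 1 (new start) + 8 (body) + 1 (new accept) = 10

10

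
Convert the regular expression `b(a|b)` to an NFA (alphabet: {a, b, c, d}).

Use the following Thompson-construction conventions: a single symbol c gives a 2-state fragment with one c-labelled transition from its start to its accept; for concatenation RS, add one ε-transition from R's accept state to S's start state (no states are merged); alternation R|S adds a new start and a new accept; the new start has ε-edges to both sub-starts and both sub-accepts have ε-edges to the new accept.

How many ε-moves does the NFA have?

Per subexpression:
Each of the 3 symbol leaves contributes 0 ε-transitions.
  a|b → 4 ε-transitions
  b(a|b) → 5 ε-transitions

5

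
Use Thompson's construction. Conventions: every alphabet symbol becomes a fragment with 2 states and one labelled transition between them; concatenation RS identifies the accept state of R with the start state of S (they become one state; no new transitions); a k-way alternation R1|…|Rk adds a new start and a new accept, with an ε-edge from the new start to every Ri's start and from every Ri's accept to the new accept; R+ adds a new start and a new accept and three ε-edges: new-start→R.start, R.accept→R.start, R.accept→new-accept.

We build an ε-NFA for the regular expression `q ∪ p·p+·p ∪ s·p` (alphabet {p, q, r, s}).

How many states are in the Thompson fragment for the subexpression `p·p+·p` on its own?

6

Fragment for `p·p+·p`:
Each of the 3 symbol leaves contributes a 2-state fragment.
  p+ : 4 states
  p·p+·p : 6 states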